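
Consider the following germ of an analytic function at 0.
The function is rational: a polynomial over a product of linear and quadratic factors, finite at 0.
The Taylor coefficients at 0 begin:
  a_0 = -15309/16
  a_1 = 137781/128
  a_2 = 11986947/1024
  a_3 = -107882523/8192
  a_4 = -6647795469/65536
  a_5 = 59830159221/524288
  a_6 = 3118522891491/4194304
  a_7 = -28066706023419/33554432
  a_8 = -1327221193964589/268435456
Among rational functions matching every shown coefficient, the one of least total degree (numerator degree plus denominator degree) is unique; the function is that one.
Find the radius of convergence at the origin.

The radius of convergence is (1/3)*sqrt(2).

No rational of total degree below 7 reproduces all 9 coefficients; solving the [0/7] Pade equations on them gives f(λ) = -28/(3*(λ + 8/9)*(λ**2 + 2/9)**3), whose expansion matches every shown term.
Denominator factor (λ**2 + 2/9)^3: discriminant -8/9, complex-conjugate roots ((1/3)*sqrt(2))*i and -((1/3)*sqrt(2))*i; poles of order 3, moduli (1/3)*sqrt(2) and (1/3)*sqrt(2).
Denominator factor (λ + 8/9): pole of order 1 at -8/9, modulus 8/9.
The radius of convergence is the smallest modulus among the singular points: (1/3)*sqrt(2).


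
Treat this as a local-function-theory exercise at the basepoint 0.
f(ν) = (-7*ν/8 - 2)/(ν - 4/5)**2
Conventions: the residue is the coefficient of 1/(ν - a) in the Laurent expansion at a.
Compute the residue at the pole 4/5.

The residue is -7/8.

At the order-2 pole 4/5 set g(ν) = (ν - (4/5))^2*f(ν) = -7*ν/8 - 2.
Order-2 pole: residue = g'(a); g'(4/5) = -7/8, so the residue is -7/8.


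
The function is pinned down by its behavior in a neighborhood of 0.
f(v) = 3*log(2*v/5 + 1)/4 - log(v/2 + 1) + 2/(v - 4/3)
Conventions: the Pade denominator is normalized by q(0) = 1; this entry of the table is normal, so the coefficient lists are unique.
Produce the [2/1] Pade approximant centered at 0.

The Pade approximant has numerator coefficients [-3/2, -353/6230, 15962/46725]; denominator coefficients [1, -31607/37380].

Taylor coefficients needed (expand at 0): a_0 = -3/2, a_1 = -53/40, a_2 = -623/800, a_3 = -31607/48000.
Write the denominator as Q(v) = 1 + q1*v. Requiring Q*f - P = O(v^4) with deg P <= 2 kills the coefficients of v^3..v^3 in Q*f:
  v^3: a_3 + q1*a_2 = 0, i.e. -31607/48000 + (-623/800)*q1 = 0.
Solving this linear system: q1 = -31607/37380.
The numerator is Q*f truncated at degree 2: P0 = a_0 = -3/2; P1 = a_1 + q1*a_0 = -353/6230; P2 = a_2 + q1*a_1 = 15962/46725.


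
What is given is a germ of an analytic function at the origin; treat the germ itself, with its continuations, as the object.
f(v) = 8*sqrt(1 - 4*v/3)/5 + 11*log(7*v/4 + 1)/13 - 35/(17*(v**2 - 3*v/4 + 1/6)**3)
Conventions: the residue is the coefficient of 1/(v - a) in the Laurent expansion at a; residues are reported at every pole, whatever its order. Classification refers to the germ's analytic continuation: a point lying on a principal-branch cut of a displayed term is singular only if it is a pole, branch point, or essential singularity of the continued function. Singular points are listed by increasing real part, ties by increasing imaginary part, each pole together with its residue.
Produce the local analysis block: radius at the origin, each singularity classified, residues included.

Radius of convergence at 0: (1/6)*sqrt(6).
At -4/7: a logarithmic branch point.
At (3/8) - ((1/24)*sqrt(15))*i: a pole of order 3; residue -((387072/425)*sqrt(15))*i.
At (3/8) + ((1/24)*sqrt(15))*i: a pole of order 3; residue ((387072/425)*sqrt(15))*i.
At 3/4: an algebraic (square-root) branch point.

Denominator factor (v**2 - 3*v/4 + 1/6)^3: discriminant -5/48, complex-conjugate roots (3/8) + ((1/24)*sqrt(15))*i and (3/8) - ((1/24)*sqrt(15))*i; poles of order 3, moduli (1/6)*sqrt(6) and (1/6)*sqrt(6).
Branch term (11/13)*log(1 - v/(-4/7)): its argument vanishes at v = -4/7, a logarithmic branch point, modulus 4/7.
Branch term (8/5)*sqrt(1 - v/(3/4)): its argument vanishes at v = 3/4, a square-root branch point, modulus 3/4.
The radius of convergence is the smallest modulus among the singular points: (1/6)*sqrt(6).
The branch terms are analytic at (3/8) - ((1/24)*sqrt(15))*i and contribute nothing to the residue; only the rational part matters.
The factor v**2 - 3*v/4 + 1/6 splits as (v - a)(v - a') with a = (3/8) - ((1/24)*sqrt(15))*i, a' = (3/8) + ((1/24)*sqrt(15))*i. At the order-3 pole a set g(v) = (v - a)^3*(rational part) = [-35/17] / (v - a')^3.
Order-3 pole: residue = g''(a)/2; g''((3/8) - ((1/24)*sqrt(15))*i) = -((774144/425)*sqrt(15))*i, so the residue is -((387072/425)*sqrt(15))*i.
The branch terms are analytic at (3/8) + ((1/24)*sqrt(15))*i and contribute nothing to the residue; only the rational part matters.
The factor v**2 - 3*v/4 + 1/6 splits as (v - a)(v - a') with a = (3/8) + ((1/24)*sqrt(15))*i, a' = (3/8) - ((1/24)*sqrt(15))*i. At the order-3 pole a set g(v) = (v - a)^3*(rational part) = [-35/17] / (v - a')^3.
Order-3 pole: residue = g''(a)/2; g''((3/8) + ((1/24)*sqrt(15))*i) = ((774144/425)*sqrt(15))*i, so the residue is ((387072/425)*sqrt(15))*i.
List the singular points by increasing real part (a conjugate pair: the negative imaginary part first).


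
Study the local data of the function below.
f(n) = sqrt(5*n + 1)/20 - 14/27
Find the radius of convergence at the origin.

Branch term (1/20)*sqrt(1 - n/(-1/5)): its argument vanishes at n = -1/5, a square-root branch point, modulus 1/5.
The radius of convergence is the smallest modulus among the singular points: 1/5.

The radius of convergence is 1/5.


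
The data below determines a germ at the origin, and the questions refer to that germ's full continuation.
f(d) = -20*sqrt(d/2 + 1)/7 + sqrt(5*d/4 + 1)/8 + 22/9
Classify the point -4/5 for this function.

The point is an algebraic (square-root) branch point.

The term (1/8)*sqrt(1 - d/(-4/5)) has argument 1 - -4/5/(-4/5) = 0 at -4/5: a square-root (algebraic, two-sheeted) branch point; the remaining terms are analytic or single-valued there.


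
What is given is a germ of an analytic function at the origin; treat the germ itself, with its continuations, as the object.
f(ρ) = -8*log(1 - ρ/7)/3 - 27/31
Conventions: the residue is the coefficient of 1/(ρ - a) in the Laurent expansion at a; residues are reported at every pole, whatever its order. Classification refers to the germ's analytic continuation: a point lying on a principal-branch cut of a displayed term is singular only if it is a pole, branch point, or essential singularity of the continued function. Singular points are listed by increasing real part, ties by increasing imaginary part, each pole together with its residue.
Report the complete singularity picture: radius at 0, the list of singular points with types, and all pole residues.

Radius of convergence at 0: 7.
At 7: a logarithmic branch point.

Branch term (-8/3)*log(1 - ρ/(7)): its argument vanishes at ρ = 7, a logarithmic branch point, modulus 7.
The radius of convergence is the smallest modulus among the singular points: 7.


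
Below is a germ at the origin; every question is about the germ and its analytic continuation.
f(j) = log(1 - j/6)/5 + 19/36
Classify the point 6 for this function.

The term (1/5)*log(1 - j/(6)) has argument 1 - 6/(6) = 0 at 6: a logarithmic (infinitely-sheeted) branch point; the remaining terms are analytic or single-valued there.

The point is a logarithmic branch point.


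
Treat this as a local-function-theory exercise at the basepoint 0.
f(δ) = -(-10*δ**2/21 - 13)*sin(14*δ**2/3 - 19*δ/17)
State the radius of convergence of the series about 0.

The factor -sin(14*δ**2/3 - 19*δ/17) is entire and contributes no finite singular point.
The polynomial part has no poles.
No finite singular points: the Taylor series at 0 converges everywhere.

The radius of convergence is infinite.


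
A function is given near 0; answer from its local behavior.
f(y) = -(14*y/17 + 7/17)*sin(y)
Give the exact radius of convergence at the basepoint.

The factor -sin(y) is entire and contributes no finite singular point.
The polynomial part has no poles.
No finite singular points: the Taylor series at 0 converges everywhere.

The radius of convergence is infinite.


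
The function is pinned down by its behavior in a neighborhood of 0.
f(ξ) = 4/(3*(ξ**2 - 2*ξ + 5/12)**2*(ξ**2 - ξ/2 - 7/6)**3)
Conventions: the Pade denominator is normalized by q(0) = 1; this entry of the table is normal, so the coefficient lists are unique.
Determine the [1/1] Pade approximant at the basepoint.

Taylor coefficients needed (expand at 0): a_0 = -41472/8575, a_1 = -12068352/300125, a_2 = -2827229184/10504375.
Write the denominator as Q(ξ) = 1 + q1*ξ. Requiring Q*f - P = O(ξ^3) with deg P <= 1 kills the coefficients of ξ^2..ξ^2 in Q*f:
  ξ^2: a_2 + q1*a_1 = 0, i.e. -2827229184/10504375 + (-12068352/300125)*q1 = 0.
Solving this linear system: q1 = -22724/3395.
The numerator is Q*f truncated at degree 1: P0 = a_0 = -41472/8575; P1 = a_1 + q1*a_0 = -228220416/29112125.

The Pade approximant has numerator coefficients [-41472/8575, -228220416/29112125]; denominator coefficients [1, -22724/3395].


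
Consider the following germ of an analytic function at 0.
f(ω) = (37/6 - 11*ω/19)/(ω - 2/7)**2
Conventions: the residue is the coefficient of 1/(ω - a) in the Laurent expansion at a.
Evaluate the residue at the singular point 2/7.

The residue is -11/19.

At the order-2 pole 2/7 set g(ω) = (ω - (2/7))^2*f(ω) = 37/6 - 11*ω/19.
Order-2 pole: residue = g'(a); g'(2/7) = -11/19, so the residue is -11/19.


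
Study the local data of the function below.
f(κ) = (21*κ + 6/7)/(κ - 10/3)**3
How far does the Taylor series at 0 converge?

The radius of convergence is 10/3.

Denominator factor (κ - 10/3)^3: pole of order 3 at 10/3, modulus 10/3.
The radius of convergence is the smallest modulus among the singular points: 10/3.


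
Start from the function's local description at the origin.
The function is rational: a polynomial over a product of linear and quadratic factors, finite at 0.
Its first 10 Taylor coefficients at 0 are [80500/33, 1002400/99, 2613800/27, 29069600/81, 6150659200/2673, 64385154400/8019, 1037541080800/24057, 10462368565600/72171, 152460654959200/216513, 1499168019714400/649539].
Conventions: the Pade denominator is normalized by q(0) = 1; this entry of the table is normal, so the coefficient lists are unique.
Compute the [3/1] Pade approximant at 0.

The Pade approximant has numerator coefficients [80500/33, -10392561200/1884333, 111895000/3509, -14949592000/57101]; denominator coefficients [1, -1098332/171303].

Taylor coefficients needed (read off): a_0 = 80500/33, a_1 = 1002400/99, a_2 = 2613800/27, a_3 = 29069600/81, a_4 = 6150659200/2673.
Write the denominator as Q(ν) = 1 + q1*ν. Requiring Q*f - P = O(ν^5) with deg P <= 3 kills the coefficients of ν^4..ν^4 in Q*f:
  ν^4: a_4 + q1*a_3 = 0, i.e. 6150659200/2673 + (29069600/81)*q1 = 0.
Solving this linear system: q1 = -1098332/171303.
The numerator is Q*f truncated at degree 3: P0 = a_0 = 80500/33; P1 = a_1 + q1*a_0 = -10392561200/1884333; P2 = a_2 + q1*a_1 = 111895000/3509; P3 = a_3 + q1*a_2 = -14949592000/57101.


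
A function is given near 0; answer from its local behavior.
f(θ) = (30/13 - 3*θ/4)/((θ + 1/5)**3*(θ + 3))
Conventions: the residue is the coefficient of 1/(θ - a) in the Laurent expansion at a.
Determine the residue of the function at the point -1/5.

The residue is 29625/142688.

At the order-3 pole -1/5 set g(θ) = (θ - (-1/5))^3*f(θ) = (30/13 - 3*θ/4)/(θ + 3).
Order-3 pole: residue = g''(a)/2; g''(-1/5) = 29625/71344, so the residue is 29625/142688.


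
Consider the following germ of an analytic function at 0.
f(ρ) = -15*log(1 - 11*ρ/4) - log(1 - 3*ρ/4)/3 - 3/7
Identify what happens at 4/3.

The point is a logarithmic branch point.

The term (-1/3)*log(1 - ρ/(4/3)) has argument 1 - 4/3/(4/3) = 0 at 4/3: a logarithmic (infinitely-sheeted) branch point; the remaining terms are analytic or single-valued there.


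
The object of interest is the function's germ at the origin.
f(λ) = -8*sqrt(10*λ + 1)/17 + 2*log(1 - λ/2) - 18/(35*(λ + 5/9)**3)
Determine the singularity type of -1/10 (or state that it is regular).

The point is an algebraic (square-root) branch point.

The term (-8/17)*sqrt(1 - λ/(-1/10)) has argument 1 - -1/10/(-1/10) = 0 at -1/10: a square-root (algebraic, two-sheeted) branch point; the remaining terms are analytic or single-valued there.


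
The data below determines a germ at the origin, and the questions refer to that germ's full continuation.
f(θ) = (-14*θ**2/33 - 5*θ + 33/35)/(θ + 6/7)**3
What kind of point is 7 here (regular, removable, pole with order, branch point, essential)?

Denominator factors: θ + 6/7 = 55/7 at θ = 7 — none vanishes.
So the germ continues analytically to 7.

The point is a regular point.


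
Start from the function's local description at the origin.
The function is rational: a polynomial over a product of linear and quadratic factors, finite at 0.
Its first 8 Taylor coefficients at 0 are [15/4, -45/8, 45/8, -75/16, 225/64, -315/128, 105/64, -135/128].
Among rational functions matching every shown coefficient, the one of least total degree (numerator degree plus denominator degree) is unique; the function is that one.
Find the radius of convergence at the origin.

The radius of convergence is 2.

No rational of total degree below 3 reproduces all 8 coefficients; solving the [0/3] Pade equations on them gives f(v) = 30/(v + 2)**3, whose expansion matches every shown term.
Denominator factor (v + 2)^3: pole of order 3 at -2, modulus 2.
The radius of convergence is the smallest modulus among the singular points: 2.


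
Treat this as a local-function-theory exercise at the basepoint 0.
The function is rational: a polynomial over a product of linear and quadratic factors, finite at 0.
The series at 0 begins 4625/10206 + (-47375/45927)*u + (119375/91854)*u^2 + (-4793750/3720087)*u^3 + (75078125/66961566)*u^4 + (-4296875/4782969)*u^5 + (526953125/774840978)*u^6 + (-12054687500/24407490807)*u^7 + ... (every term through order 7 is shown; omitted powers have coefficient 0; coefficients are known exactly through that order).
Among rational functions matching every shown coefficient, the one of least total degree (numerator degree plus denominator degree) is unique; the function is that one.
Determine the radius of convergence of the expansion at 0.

No rational of total degree below 4 reproduces all 8 coefficients; solving the [1/3] Pade equations on them gives f(u) = (37/14 - 29*u/18)/(u + 9/5)**3, whose expansion matches every shown term.
Denominator factor (u + 9/5)^3: pole of order 3 at -9/5, modulus 9/5.
The radius of convergence is the smallest modulus among the singular points: 9/5.

The radius of convergence is 9/5.


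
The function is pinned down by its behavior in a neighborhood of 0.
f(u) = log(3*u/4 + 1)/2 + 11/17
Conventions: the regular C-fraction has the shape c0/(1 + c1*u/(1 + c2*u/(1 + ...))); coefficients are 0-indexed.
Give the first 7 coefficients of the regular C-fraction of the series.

The regular C-fraction coefficients are [11/17, -51/88, 21/22, 11/224, 73/224, 42/365, 759/2920].

Taylor coefficients (expand at 0): a_0 = 11/17, a_1 = 3/8, a_2 = -9/64, a_3 = 9/128, a_4 = -81/2048, a_5 = 243/10240, a_6 = -243/16384.
c0 = a_0 = 11/17. Peel one level at a time: if S = 1 + c*u/S' with S'(0) = 1, then c is the u-coefficient of S and S' = c*u/(S - 1).
S_1 = c0/f = 1 + (-51/88)*u + (1071/1936)*u^2 + ...; c1 = -51/88.
S_2 = c1*u/(S_1 - 1) = 1 + (21/22)*u + (-3/64)*u^2 + ...; c2 = 21/22.
S_3 = c2*u/(S_2 - 1) = 1 + (11/224)*u + (-803/50176)*u^2 + ...; c3 = 11/224.
S_4 = c3*u/(S_3 - 1) = 1 + (73/224)*u + (-3/80)*u^2 + ...; c4 = 73/224.
S_5 = c4*u/(S_4 - 1) = 1 + (42/365)*u + (-15939/532900)*u^2 + ...; c5 = 42/365.
S_6 = c5*u/(S_5 - 1) = 1 + (759/2920)*u + ...; c6 = 759/2920.


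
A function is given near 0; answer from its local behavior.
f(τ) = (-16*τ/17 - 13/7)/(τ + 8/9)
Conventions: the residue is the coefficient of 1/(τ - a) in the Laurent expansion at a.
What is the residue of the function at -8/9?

The residue is -1093/1071.

At the order-1 pole -8/9 set g(τ) = (τ - (-8/9))*f(τ) = -16*τ/17 - 13/7.
Simple pole: residue = g(a) at a = -8/9, which is -1093/1071.


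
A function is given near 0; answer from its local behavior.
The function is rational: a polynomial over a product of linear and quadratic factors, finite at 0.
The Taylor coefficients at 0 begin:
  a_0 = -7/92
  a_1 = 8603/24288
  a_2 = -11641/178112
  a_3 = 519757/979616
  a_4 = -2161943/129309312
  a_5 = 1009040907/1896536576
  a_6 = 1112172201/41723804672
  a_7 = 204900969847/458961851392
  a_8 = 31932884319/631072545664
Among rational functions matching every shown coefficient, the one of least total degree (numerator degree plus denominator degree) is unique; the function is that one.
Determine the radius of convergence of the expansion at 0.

The radius of convergence is -1/22 + (1/22)*sqrt(969).

No rational of total degree below 7 reproduces all 9 coefficients; solving the [1/6] Pade equations on them gives f(h) = (14/23 - 35*h/12)/(h**2 + h/11 - 2)**3, whose expansion matches every shown term.
Denominator factor (h**2 + h/11 - 2)^3: discriminant 969/121, real irrational roots -1/22 + (1/22)*sqrt(969) and -1/22 - (1/22)*sqrt(969); poles of order 3, moduli -1/22 + (1/22)*sqrt(969) and 1/22 + (1/22)*sqrt(969).
The radius of convergence is the smallest modulus among the singular points: -1/22 + (1/22)*sqrt(969).


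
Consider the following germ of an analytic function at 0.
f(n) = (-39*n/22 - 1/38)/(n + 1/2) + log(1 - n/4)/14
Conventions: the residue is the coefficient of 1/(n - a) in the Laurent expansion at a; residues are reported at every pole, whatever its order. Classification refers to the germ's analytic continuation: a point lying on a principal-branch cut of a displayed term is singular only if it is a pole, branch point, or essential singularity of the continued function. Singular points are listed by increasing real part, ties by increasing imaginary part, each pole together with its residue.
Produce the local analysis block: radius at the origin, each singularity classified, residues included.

Denominator factor (n + 1/2): pole of order 1 at -1/2, modulus 1/2.
Branch term (1/14)*log(1 - n/(4)): its argument vanishes at n = 4, a logarithmic branch point, modulus 4.
The radius of convergence is the smallest modulus among the singular points: 1/2.
The branch term is analytic at -1/2 and contributes nothing to the residue; only the rational part matters.
At the order-1 pole -1/2 set g(n) = (n - (-1/2))*(rational part) = -39*n/22 - 1/38.
Simple pole: residue = g(a) at a = -1/2, which is 719/836.
List the singular points by increasing real part (a conjugate pair: the negative imaginary part first).

Radius of convergence at 0: 1/2.
At -1/2: a pole of order 1; residue 719/836.
At 4: a logarithmic branch point.


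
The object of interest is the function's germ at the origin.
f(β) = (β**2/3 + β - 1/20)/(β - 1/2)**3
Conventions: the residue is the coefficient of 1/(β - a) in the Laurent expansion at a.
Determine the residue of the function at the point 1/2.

At the order-3 pole 1/2 set g(β) = (β - (1/2))^3*f(β) = β**2/3 + β - 1/20.
Order-3 pole: residue = g''(a)/2; g''(1/2) = 2/3, so the residue is 1/3.

The residue is 1/3.


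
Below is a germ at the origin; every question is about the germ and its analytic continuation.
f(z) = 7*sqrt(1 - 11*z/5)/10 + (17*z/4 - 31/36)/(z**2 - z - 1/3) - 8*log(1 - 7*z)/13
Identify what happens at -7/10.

The point is a regular point.

Denominator factors: z**2 - z - 1/3 = 257/300 at z = -7/10 — none vanishes.
Branch term sqrt(1 - z/(5/11)): argument at -7/10 is 127/50, nonzero, so -7/10 is not its branch point (a point on a principal cut is still regular for the continued germ).
Branch term log(1 - z/(1/7)): argument at -7/10 is 59/10, nonzero, so -7/10 is not its branch point (a point on a principal cut is still regular for the continued germ).
So the germ continues analytically to -7/10.


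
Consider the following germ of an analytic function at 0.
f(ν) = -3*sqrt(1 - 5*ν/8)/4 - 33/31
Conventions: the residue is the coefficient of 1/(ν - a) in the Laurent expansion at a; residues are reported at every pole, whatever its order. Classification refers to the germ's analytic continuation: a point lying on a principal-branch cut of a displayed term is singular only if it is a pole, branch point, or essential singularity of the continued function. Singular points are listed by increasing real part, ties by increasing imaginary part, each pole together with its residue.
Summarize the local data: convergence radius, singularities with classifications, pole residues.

Branch term (-3/4)*sqrt(1 - ν/(8/5)): its argument vanishes at ν = 8/5, a square-root branch point, modulus 8/5.
The radius of convergence is the smallest modulus among the singular points: 8/5.

Radius of convergence at 0: 8/5.
At 8/5: an algebraic (square-root) branch point.


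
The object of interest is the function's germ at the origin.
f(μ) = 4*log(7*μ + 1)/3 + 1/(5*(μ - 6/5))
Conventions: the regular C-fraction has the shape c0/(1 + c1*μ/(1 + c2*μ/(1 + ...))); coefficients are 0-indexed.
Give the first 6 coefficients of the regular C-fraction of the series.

The regular C-fraction coefficients are [-1/6, 331/6, -17080/331, -45277/605730, 155871872/41428455, 58664657639/85285930496].

Taylor coefficients (expand at 0): a_0 = -1/6, a_1 = 331/36, a_2 = -7081/216, a_3 = 197443/1296, a_4 = -6224017/7776, a_5 = 1045514231/233280.
c0 = a_0 = -1/6. Peel one level at a time: if S = 1 + c*μ/S' with S'(0) = 1, then c is the μ-coefficient of S and S' = c*μ/(S - 1).
S_1 = c0/f = 1 + (331/6)*μ + (8540/3)*μ^2 + ...; c1 = 331/6.
S_2 = c1*μ/(S_1 - 1) = 1 + (-17080/331)*μ + (-1267756/328683)*μ^2 + ...; c2 = -17080/331.
S_3 = c2*μ/(S_2 - 1) = 1 + (-45277/605730)*μ + (235456/837225)*μ^2 + ...; c3 = -45277/605730.
S_4 = c3*μ/(S_3 - 1) = 1 + (155871872/41428455)*μ + (-318327896369/123000403740)*μ^2 + ...; c4 = 155871872/41428455.
S_5 = c4*μ/(S_4 - 1) = 1 + (58664657639/85285930496)*μ + ...; c5 = 58664657639/85285930496.


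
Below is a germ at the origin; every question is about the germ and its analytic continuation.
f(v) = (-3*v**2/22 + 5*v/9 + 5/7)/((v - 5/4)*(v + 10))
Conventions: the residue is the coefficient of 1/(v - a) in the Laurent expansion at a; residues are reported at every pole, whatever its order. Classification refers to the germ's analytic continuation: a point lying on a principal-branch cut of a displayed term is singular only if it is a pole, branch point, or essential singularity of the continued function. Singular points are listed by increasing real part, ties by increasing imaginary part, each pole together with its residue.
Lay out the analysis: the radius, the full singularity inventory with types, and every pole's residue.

Radius of convergence at 0: 5/4.
At -10: a pole of order 1; residue 10244/6237.
At 5/4: a pole of order 1; residue 5303/49896.

Denominator factor (v - 5/4): pole of order 1 at 5/4, modulus 5/4.
Denominator factor (v + 10): pole of order 1 at -10, modulus 10.
The radius of convergence is the smallest modulus among the singular points: 5/4.
At the order-1 pole -10 set g(v) = (v - (-10))*f(v) = (-3*v**2/22 + 5*v/9 + 5/7)/(v - 5/4).
Simple pole: residue = g(a) at a = -10, which is 10244/6237.
At the order-1 pole 5/4 set g(v) = (v - (5/4))*f(v) = (-3*v**2/22 + 5*v/9 + 5/7)/(v + 10).
Simple pole: residue = g(a) at a = 5/4, which is 5303/49896.
List the singular points by increasing real part (a conjugate pair: the negative imaginary part first).


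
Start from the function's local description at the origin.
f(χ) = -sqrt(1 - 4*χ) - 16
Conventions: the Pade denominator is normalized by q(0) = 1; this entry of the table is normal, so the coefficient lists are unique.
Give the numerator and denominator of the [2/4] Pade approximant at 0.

Taylor coefficients needed (expand at 0): a_0 = -17, a_1 = 2, a_2 = 2, a_3 = 4, a_4 = 10, a_5 = 28, a_6 = 84.
Write the denominator as Q(χ) = 1 + q1*χ + q2*χ^2 + q3*χ^3 + q4*χ^4. Requiring Q*f - P = O(χ^7) with deg P <= 2 kills the coefficients of χ^3..χ^6 in Q*f:
  χ^3: a_3 + q1*a_2 + q2*a_1 + q3*a_0 = 0, i.e. 4 + (2)*q1 + (2)*q2 + (-17)*q3 = 0.
  χ^4: a_4 + q1*a_3 + q2*a_2 + q3*a_1 + q4*a_0 = 0, i.e. 10 + (4)*q1 + (2)*q2 + (2)*q3 + (-17)*q4 = 0.
  χ^5: a_5 + q1*a_4 + q2*a_3 + q3*a_2 + q4*a_1 = 0, i.e. 28 + (10)*q1 + (4)*q2 + (2)*q3 + (2)*q4 = 0.
  χ^6: a_6 + q1*a_5 + q2*a_4 + q3*a_3 + q4*a_2 = 0, i.e. 84 + (28)*q1 + (10)*q2 + (4)*q3 + (2)*q4 = 0.
Solving this linear system: q1 = -4972/1091, q2 = 4660/1091, q3 = 220/1091, q4 = 46/1091.
The numerator is Q*f truncated at degree 2: P0 = a_0 = -17; P1 = a_1 + q1*a_0 = 86706/1091; P2 = a_2 + q1*a_1 + q2*a_0 = -86982/1091.

The Pade approximant has numerator coefficients [-17, 86706/1091, -86982/1091]; denominator coefficients [1, -4972/1091, 4660/1091, 220/1091, 46/1091].


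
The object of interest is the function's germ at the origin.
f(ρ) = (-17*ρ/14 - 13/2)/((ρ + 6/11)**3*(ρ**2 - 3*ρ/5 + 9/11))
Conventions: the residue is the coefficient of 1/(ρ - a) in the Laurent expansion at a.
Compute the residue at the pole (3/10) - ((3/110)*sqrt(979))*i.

The residue is (3868425055/2069942364) + ((8356144445/184224870396)*sqrt(979))*i.

The factor ρ**2 - 3*ρ/5 + 9/11 splits as (ρ - a)(ρ - a') with a = (3/10) - ((3/110)*sqrt(979))*i, a' = (3/10) + ((3/110)*sqrt(979))*i. At the order-1 pole a set g(ρ) = (ρ - a)*f(ρ) = [(-17*ρ/14 - 13/2)/(ρ + 6/11)**3] / (ρ - a').
Simple pole: residue = g(a) at a = (3/10) - ((3/110)*sqrt(979))*i, which is (3868425055/2069942364) + ((8356144445/184224870396)*sqrt(979))*i.


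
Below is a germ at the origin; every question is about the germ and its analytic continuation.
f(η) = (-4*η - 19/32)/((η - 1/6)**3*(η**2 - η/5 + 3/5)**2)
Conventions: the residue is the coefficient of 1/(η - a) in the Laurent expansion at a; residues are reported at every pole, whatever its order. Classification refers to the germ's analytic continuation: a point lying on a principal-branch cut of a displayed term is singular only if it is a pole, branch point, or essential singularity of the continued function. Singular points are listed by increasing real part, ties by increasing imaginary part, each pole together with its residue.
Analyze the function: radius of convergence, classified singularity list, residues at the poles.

Denominator factor (η - 1/6)^3: pole of order 3 at 1/6, modulus 1/6.
Denominator factor (η**2 - η/5 + 3/5)^2: discriminant -59/25, complex-conjugate roots (1/10) + ((1/10)*sqrt(59))*i and (1/10) - ((1/10)*sqrt(59))*i; poles of order 2, moduli (1/5)*sqrt(15) and (1/5)*sqrt(15).
The radius of convergence is the smallest modulus among the singular points: 1/6.
The factor η**2 - η/5 + 3/5 splits as (η - a)(η - a') with a = (1/10) - ((1/10)*sqrt(59))*i, a' = (1/10) + ((1/10)*sqrt(59))*i. At the order-2 pole a set g(η) = (η - a)^2*f(η) = [(-4*η - 19/32)/(η - 1/6)**3] / (η - a')^2.
Order-2 pole: residue = g'(a); g'((1/10) - ((1/10)*sqrt(59))*i) = (-1084059450/131079601) + ((527270830425/456288091081)*sqrt(59))*i, so the residue is (-1084059450/131079601) + ((527270830425/456288091081)*sqrt(59))*i.
The factor η**2 - η/5 + 3/5 splits as (η - a)(η - a') with a = (1/10) + ((1/10)*sqrt(59))*i, a' = (1/10) - ((1/10)*sqrt(59))*i. At the order-2 pole a set g(η) = (η - a)^2*f(η) = [(-4*η - 19/32)/(η - 1/6)**3] / (η - a')^2.
Order-2 pole: residue = g'(a); g'((1/10) + ((1/10)*sqrt(59))*i) = (-1084059450/131079601) - ((527270830425/456288091081)*sqrt(59))*i, so the residue is (-1084059450/131079601) - ((527270830425/456288091081)*sqrt(59))*i.
At the order-3 pole 1/6 set g(η) = (η - (1/6))^3*f(η) = (-4*η - 19/32)/(η**2 - η/5 + 3/5)**2.
Order-3 pole: residue = g''(a)/2; g''(1/6) = 4336237800/131079601, so the residue is 2168118900/131079601.
List the singular points by increasing real part (a conjugate pair: the negative imaginary part first).

Radius of convergence at 0: 1/6.
At (1/10) - ((1/10)*sqrt(59))*i: a pole of order 2; residue (-1084059450/131079601) + ((527270830425/456288091081)*sqrt(59))*i.
At (1/10) + ((1/10)*sqrt(59))*i: a pole of order 2; residue (-1084059450/131079601) - ((527270830425/456288091081)*sqrt(59))*i.
At 1/6: a pole of order 3; residue 2168118900/131079601.


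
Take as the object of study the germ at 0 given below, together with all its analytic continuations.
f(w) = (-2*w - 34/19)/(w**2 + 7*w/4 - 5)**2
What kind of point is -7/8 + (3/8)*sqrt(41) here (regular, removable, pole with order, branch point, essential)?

The denominator factor w**2 + 7*w/4 - 5 vanishes at -7/8 + (3/8)*sqrt(41) and appears to the power 2; the numerator there equals -3/76 - (3/4)*sqrt(41), nonzero, and no other factor vanishes.
Hence a pole whose order is the multiplicity, 2.

The point is a pole of order 2.


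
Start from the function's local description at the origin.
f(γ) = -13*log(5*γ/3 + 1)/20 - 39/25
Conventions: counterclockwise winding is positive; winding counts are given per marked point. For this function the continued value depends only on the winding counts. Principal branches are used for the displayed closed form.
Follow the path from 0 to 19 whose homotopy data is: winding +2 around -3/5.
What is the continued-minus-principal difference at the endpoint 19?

The rational part is single-valued and drops out of the difference; each branch term changes only by its own monodromy.
(-13/20)*log(1 - γ/(-3/5)): each positive loop around -3/5 adds 2*pi*i to the log, so winding +2 contributes (-13/20)*(2)*2*pi*i = -(13/5)*pi*i.
Summing the contributions at γ = 19 gives -(13/5)*pi*i.

Continued minus principal equals -(13/5)*pi*i.


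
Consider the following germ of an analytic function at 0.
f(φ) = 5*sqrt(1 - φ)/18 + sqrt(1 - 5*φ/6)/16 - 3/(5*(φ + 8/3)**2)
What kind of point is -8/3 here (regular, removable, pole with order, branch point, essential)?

The point is a pole of order 2.

The denominator factor φ + 8/3 vanishes at -8/3 and appears to the power 2; the numerator there equals -3/5, nonzero, and no other factor vanishes.
The branch terms are analytic at this point.
Hence a pole whose order is the multiplicity, 2.


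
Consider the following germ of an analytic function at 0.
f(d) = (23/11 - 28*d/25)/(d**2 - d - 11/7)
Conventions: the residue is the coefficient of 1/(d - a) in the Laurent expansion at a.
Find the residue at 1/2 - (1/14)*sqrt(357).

The residue is -14/25 - (421/14025)*sqrt(357).

The factor d**2 - d - 11/7 splits as (d - a)(d - a') with a = 1/2 - (1/14)*sqrt(357), a' = 1/2 + (1/14)*sqrt(357). At the order-1 pole a set g(d) = (d - a)*f(d) = [23/11 - 28*d/25] / (d - a').
Simple pole: residue = g(a) at a = 1/2 - (1/14)*sqrt(357), which is -14/25 - (421/14025)*sqrt(357).


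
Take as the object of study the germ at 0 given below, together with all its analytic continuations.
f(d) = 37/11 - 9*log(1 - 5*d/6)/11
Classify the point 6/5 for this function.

The term (-9/11)*log(1 - d/(6/5)) has argument 1 - 6/5/(6/5) = 0 at 6/5: a logarithmic (infinitely-sheeted) branch point; the remaining terms are analytic or single-valued there.

The point is a logarithmic branch point.


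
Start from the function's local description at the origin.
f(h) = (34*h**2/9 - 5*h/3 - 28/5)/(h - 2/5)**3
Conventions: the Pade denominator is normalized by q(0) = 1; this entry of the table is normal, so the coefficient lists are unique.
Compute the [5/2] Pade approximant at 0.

Taylor coefficients needed (expand at 0): a_0 = 175/2, a_1 = 16375/24, a_2 = 492125/144, a_3 = 681875/48, a_4 = 53125, a_5 = 213671875/1152, a_6 = 473828125/768, a_7 = 380078125/192.
Write the denominator as Q(h) = 1 + q1*h + q2*h^2. Requiring Q*f - P = O(h^8) with deg P <= 5 kills the coefficients of h^6..h^7 in Q*f:
  h^6: a_6 + q1*a_5 + q2*a_4 = 0, i.e. 473828125/768 + (213671875/1152)*q1 + (53125)*q2 = 0.
  h^7: a_7 + q1*a_6 + q2*a_5 = 0, i.e. 380078125/192 + (473828125/768)*q1 + (213671875/1152)*q2 = 0.
Solving this linear system: q1 = -20153841/3536074, q2 = 58597125/7072148.
The numerator is Q*f truncated at degree 5: P0 = a_0 = 175/2; P1 = a_1 + q1*a_0 = 7790072825/42432888; P2 = a_2 + q1*a_1 + q2*a_0 = 32309356625/127298664; P3 = a_3 + q1*a_2 + q2*a_1 = 32309356625/84865776; P4 = a_4 + q1*a_3 + q2*a_2 = 161546783125/339463104; P5 = a_5 + q1*a_4 + q2*a_3 = 807733915625/2036778624.

The Pade approximant has numerator coefficients [175/2, 7790072825/42432888, 32309356625/127298664, 32309356625/84865776, 161546783125/339463104, 807733915625/2036778624]; denominator coefficients [1, -20153841/3536074, 58597125/7072148].


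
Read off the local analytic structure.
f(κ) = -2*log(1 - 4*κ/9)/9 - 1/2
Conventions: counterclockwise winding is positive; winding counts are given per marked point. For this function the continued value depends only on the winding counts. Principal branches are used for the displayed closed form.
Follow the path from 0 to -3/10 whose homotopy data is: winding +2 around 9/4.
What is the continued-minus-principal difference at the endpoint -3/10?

The rational part is single-valued and drops out of the difference; each branch term changes only by its own monodromy.
(-2/9)*log(1 - κ/(9/4)): each positive loop around 9/4 adds 2*pi*i to the log, so winding +2 contributes (-2/9)*(2)*2*pi*i = -(8/9)*pi*i.
Summing the contributions at κ = -3/10 gives -(8/9)*pi*i.

Continued minus principal equals -(8/9)*pi*i.


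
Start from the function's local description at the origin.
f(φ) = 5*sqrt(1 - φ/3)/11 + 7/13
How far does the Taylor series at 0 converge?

Branch term (5/11)*sqrt(1 - φ/(3)): its argument vanishes at φ = 3, a square-root branch point, modulus 3.
The radius of convergence is the smallest modulus among the singular points: 3.

The radius of convergence is 3.


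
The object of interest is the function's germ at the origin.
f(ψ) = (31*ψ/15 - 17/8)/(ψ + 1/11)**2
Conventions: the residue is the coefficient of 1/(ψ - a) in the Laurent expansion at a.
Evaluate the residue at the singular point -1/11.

The residue is 31/15.

At the order-2 pole -1/11 set g(ψ) = (ψ - (-1/11))^2*f(ψ) = 31*ψ/15 - 17/8.
Order-2 pole: residue = g'(a); g'(-1/11) = 31/15, so the residue is 31/15.


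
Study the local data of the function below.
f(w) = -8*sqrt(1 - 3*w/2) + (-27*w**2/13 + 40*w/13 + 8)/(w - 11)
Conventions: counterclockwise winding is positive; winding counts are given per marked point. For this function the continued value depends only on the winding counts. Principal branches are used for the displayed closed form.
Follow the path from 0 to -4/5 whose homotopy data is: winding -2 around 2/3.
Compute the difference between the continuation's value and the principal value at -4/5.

The rational part is single-valued and drops out of the difference; each branch term changes only by its own monodromy.
(-8)*sqrt(1 - w/(2/3)): winding -2 is even, the square root returns to the same sheet, contribution 0.
Summing the contributions at w = -4/5 gives 0.

Continued minus principal equals 0.


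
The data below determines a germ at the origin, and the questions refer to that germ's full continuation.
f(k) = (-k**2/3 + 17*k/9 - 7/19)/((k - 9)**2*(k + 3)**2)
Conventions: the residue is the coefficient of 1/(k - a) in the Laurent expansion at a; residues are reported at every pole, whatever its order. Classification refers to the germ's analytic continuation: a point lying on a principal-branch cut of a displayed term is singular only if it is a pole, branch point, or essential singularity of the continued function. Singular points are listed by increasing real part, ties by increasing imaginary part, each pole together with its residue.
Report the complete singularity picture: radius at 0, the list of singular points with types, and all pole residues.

Denominator factor (k + 3)^2: pole of order 2 at -3, modulus 3.
Denominator factor (k - 9)^2: pole of order 2 at 9, modulus 9.
The radius of convergence is the smallest modulus among the singular points: 3.
At the order-2 pole -3 set g(k) = (k - (-3))^2*f(k) = (-k**2/3 + 17*k/9 - 7/19)/(k - 9)**2.
Order-2 pole: residue = g'(a); g'(-3) = 815/49248, so the residue is 815/49248.
At the order-2 pole 9 set g(k) = (k - (9))^2*f(k) = (-k**2/3 + 17*k/9 - 7/19)/(k + 3)**2.
Order-2 pole: residue = g'(a); g'(9) = -815/49248, so the residue is -815/49248.
List the singular points by increasing real part (a conjugate pair: the negative imaginary part first).

Radius of convergence at 0: 3.
At -3: a pole of order 2; residue 815/49248.
At 9: a pole of order 2; residue -815/49248.


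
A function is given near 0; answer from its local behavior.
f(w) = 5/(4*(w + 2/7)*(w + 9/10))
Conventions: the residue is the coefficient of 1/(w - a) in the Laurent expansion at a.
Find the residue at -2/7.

At the order-1 pole -2/7 set g(w) = (w - (-2/7))*f(w) = 5/(4*(w + 9/10)).
Simple pole: residue = g(a) at a = -2/7, which is 175/86.

The residue is 175/86.


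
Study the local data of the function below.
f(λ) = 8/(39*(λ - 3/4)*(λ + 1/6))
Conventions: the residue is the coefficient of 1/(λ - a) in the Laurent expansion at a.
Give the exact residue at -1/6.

At the order-1 pole -1/6 set g(λ) = (λ - (-1/6))*f(λ) = 8/(39*(λ - 3/4)).
Simple pole: residue = g(a) at a = -1/6, which is -32/143.

The residue is -32/143.


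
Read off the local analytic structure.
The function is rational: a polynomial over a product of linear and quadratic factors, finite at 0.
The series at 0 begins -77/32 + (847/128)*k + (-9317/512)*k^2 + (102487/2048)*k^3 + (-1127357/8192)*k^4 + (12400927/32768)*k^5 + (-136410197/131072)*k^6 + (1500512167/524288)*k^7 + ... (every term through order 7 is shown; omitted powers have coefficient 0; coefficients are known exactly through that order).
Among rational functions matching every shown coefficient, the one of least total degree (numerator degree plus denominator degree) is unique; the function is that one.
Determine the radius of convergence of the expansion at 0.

No rational of total degree below 1 reproduces all 8 coefficients; solving the [0/1] Pade equations on them gives f(k) = -7/(8*(k + 4/11)), whose expansion matches every shown term.
Denominator factor (k + 4/11): pole of order 1 at -4/11, modulus 4/11.
The radius of convergence is the smallest modulus among the singular points: 4/11.

The radius of convergence is 4/11.


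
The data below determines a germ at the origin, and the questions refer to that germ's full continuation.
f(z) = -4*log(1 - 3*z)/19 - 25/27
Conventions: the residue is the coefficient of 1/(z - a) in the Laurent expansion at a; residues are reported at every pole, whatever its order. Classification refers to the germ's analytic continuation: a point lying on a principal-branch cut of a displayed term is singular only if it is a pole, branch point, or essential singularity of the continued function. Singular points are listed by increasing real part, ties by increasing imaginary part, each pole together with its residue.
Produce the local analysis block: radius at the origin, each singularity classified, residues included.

Branch term (-4/19)*log(1 - z/(1/3)): its argument vanishes at z = 1/3, a logarithmic branch point, modulus 1/3.
The radius of convergence is the smallest modulus among the singular points: 1/3.

Radius of convergence at 0: 1/3.
At 1/3: a logarithmic branch point.


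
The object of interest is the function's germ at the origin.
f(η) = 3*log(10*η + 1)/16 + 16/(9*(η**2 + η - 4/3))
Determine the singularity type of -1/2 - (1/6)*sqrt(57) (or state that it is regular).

The point is a pole of order 1.

The denominator factor η**2 + η - 4/3 vanishes at -1/2 - (1/6)*sqrt(57) and appears to the power 1; the numerator there equals 16/9, nonzero, and no other factor vanishes.
The branch terms are analytic at this point.
Hence a pole whose order is the multiplicity, 1.


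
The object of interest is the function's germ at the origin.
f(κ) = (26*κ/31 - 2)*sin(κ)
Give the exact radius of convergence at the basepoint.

The factor sin(κ) is entire and contributes no finite singular point.
The polynomial part has no poles.
No finite singular points: the Taylor series at 0 converges everywhere.

The radius of convergence is infinite.
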